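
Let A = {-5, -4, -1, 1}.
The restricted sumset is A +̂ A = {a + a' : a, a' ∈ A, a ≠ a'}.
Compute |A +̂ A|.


Restricted sumset: A +̂ A = {a + a' : a ∈ A, a' ∈ A, a ≠ a'}.
Equivalently, take A + A and drop any sum 2a that is achievable ONLY as a + a for a ∈ A (i.e. sums representable only with equal summands).
Enumerate pairs (a, a') with a < a' (symmetric, so each unordered pair gives one sum; this covers all a ≠ a'):
  -5 + -4 = -9
  -5 + -1 = -6
  -5 + 1 = -4
  -4 + -1 = -5
  -4 + 1 = -3
  -1 + 1 = 0
Collected distinct sums: {-9, -6, -5, -4, -3, 0}
|A +̂ A| = 6
(Reference bound: |A +̂ A| ≥ 2|A| - 3 for |A| ≥ 2, with |A| = 4 giving ≥ 5.)

|A +̂ A| = 6


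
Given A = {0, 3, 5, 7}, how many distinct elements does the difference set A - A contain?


A - A = {a - a' : a, a' ∈ A}; |A| = 4.
Bounds: 2|A|-1 ≤ |A - A| ≤ |A|² - |A| + 1, i.e. 7 ≤ |A - A| ≤ 13.
Note: 0 ∈ A - A always (from a - a). The set is symmetric: if d ∈ A - A then -d ∈ A - A.
Enumerate nonzero differences d = a - a' with a > a' (then include -d):
Positive differences: {2, 3, 4, 5, 7}
Full difference set: {0} ∪ (positive diffs) ∪ (negative diffs).
|A - A| = 1 + 2·5 = 11 (matches direct enumeration: 11).

|A - A| = 11


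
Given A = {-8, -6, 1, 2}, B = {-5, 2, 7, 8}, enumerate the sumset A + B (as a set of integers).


A + B = {a + b : a ∈ A, b ∈ B}.
Enumerate all |A|·|B| = 4·4 = 16 pairs (a, b) and collect distinct sums.
a = -8: -8+-5=-13, -8+2=-6, -8+7=-1, -8+8=0
a = -6: -6+-5=-11, -6+2=-4, -6+7=1, -6+8=2
a = 1: 1+-5=-4, 1+2=3, 1+7=8, 1+8=9
a = 2: 2+-5=-3, 2+2=4, 2+7=9, 2+8=10
Collecting distinct sums: A + B = {-13, -11, -6, -4, -3, -1, 0, 1, 2, 3, 4, 8, 9, 10}
|A + B| = 14

A + B = {-13, -11, -6, -4, -3, -1, 0, 1, 2, 3, 4, 8, 9, 10}


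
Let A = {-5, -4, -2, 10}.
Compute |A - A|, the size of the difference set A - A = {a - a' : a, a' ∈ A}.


A - A = {a - a' : a, a' ∈ A}; |A| = 4.
Bounds: 2|A|-1 ≤ |A - A| ≤ |A|² - |A| + 1, i.e. 7 ≤ |A - A| ≤ 13.
Note: 0 ∈ A - A always (from a - a). The set is symmetric: if d ∈ A - A then -d ∈ A - A.
Enumerate nonzero differences d = a - a' with a > a' (then include -d):
Positive differences: {1, 2, 3, 12, 14, 15}
Full difference set: {0} ∪ (positive diffs) ∪ (negative diffs).
|A - A| = 1 + 2·6 = 13 (matches direct enumeration: 13).

|A - A| = 13


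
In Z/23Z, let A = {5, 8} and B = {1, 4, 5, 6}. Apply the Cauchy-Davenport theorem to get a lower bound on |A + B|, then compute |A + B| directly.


Cauchy-Davenport: |A + B| ≥ min(p, |A| + |B| - 1) for A, B nonempty in Z/pZ.
|A| = 2, |B| = 4, p = 23.
CD lower bound = min(23, 2 + 4 - 1) = min(23, 5) = 5.
Compute A + B mod 23 directly:
a = 5: 5+1=6, 5+4=9, 5+5=10, 5+6=11
a = 8: 8+1=9, 8+4=12, 8+5=13, 8+6=14
A + B = {6, 9, 10, 11, 12, 13, 14}, so |A + B| = 7.
Verify: 7 ≥ 5? Yes ✓.

CD lower bound = 5, actual |A + B| = 7.


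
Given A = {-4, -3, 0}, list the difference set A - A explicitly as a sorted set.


A - A = {a - a' : a, a' ∈ A}.
Compute a - a' for each ordered pair (a, a'):
a = -4: -4--4=0, -4--3=-1, -4-0=-4
a = -3: -3--4=1, -3--3=0, -3-0=-3
a = 0: 0--4=4, 0--3=3, 0-0=0
Collecting distinct values (and noting 0 appears from a-a):
A - A = {-4, -3, -1, 0, 1, 3, 4}
|A - A| = 7

A - A = {-4, -3, -1, 0, 1, 3, 4}


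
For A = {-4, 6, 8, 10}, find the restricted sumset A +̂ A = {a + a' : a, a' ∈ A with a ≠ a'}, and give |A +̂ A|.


Restricted sumset: A +̂ A = {a + a' : a ∈ A, a' ∈ A, a ≠ a'}.
Equivalently, take A + A and drop any sum 2a that is achievable ONLY as a + a for a ∈ A (i.e. sums representable only with equal summands).
Enumerate pairs (a, a') with a < a' (symmetric, so each unordered pair gives one sum; this covers all a ≠ a'):
  -4 + 6 = 2
  -4 + 8 = 4
  -4 + 10 = 6
  6 + 8 = 14
  6 + 10 = 16
  8 + 10 = 18
Collected distinct sums: {2, 4, 6, 14, 16, 18}
|A +̂ A| = 6
(Reference bound: |A +̂ A| ≥ 2|A| - 3 for |A| ≥ 2, with |A| = 4 giving ≥ 5.)

|A +̂ A| = 6


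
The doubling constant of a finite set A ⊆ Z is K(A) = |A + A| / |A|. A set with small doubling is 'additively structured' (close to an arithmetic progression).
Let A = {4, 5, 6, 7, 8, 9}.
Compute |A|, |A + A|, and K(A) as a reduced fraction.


|A| = 6.
Compute A + A by enumerating all 36 pairs.
A + A = {8, 9, 10, 11, 12, 13, 14, 15, 16, 17, 18}, so |A + A| = 11.
K = |A + A| / |A| = 11/6 (already in lowest terms) ≈ 1.8333.
Reference: AP of size 6 gives K = 11/6 ≈ 1.8333; a fully generic set of size 6 gives K ≈ 3.5000.

|A| = 6, |A + A| = 11, K = 11/6.


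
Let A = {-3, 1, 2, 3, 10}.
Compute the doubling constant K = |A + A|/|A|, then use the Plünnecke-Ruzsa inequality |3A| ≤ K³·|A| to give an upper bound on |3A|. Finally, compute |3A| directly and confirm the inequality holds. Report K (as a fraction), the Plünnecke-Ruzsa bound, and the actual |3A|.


|A| = 5.
Step 1: Compute A + A by enumerating all 25 pairs.
A + A = {-6, -2, -1, 0, 2, 3, 4, 5, 6, 7, 11, 12, 13, 20}, so |A + A| = 14.
Step 2: Doubling constant K = |A + A|/|A| = 14/5 = 14/5 ≈ 2.8000.
Step 3: Plünnecke-Ruzsa gives |3A| ≤ K³·|A| = (2.8000)³ · 5 ≈ 109.7600.
Step 4: Compute 3A = A + A + A directly by enumerating all triples (a,b,c) ∈ A³; |3A| = 26.
Step 5: Check 26 ≤ 109.7600? Yes ✓.

K = 14/5, Plünnecke-Ruzsa bound K³|A| ≈ 109.7600, |3A| = 26, inequality holds.


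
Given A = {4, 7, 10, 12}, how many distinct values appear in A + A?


A + A = {a + a' : a, a' ∈ A}; |A| = 4.
General bounds: 2|A| - 1 ≤ |A + A| ≤ |A|(|A|+1)/2, i.e. 7 ≤ |A + A| ≤ 10.
Lower bound 2|A|-1 is attained iff A is an arithmetic progression.
Enumerate sums a + a' for a ≤ a' (symmetric, so this suffices):
a = 4: 4+4=8, 4+7=11, 4+10=14, 4+12=16
a = 7: 7+7=14, 7+10=17, 7+12=19
a = 10: 10+10=20, 10+12=22
a = 12: 12+12=24
Distinct sums: {8, 11, 14, 16, 17, 19, 20, 22, 24}
|A + A| = 9

|A + A| = 9


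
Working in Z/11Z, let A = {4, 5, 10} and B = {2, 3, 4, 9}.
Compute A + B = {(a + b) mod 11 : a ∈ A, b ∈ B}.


Work in Z/11Z: reduce every sum a + b modulo 11.
Enumerate all 12 pairs:
a = 4: 4+2=6, 4+3=7, 4+4=8, 4+9=2
a = 5: 5+2=7, 5+3=8, 5+4=9, 5+9=3
a = 10: 10+2=1, 10+3=2, 10+4=3, 10+9=8
Distinct residues collected: {1, 2, 3, 6, 7, 8, 9}
|A + B| = 7 (out of 11 total residues).

A + B = {1, 2, 3, 6, 7, 8, 9}


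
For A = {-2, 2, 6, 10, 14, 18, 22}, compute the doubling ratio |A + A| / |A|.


|A| = 7.
Compute A + A by enumerating all 49 pairs.
A + A = {-4, 0, 4, 8, 12, 16, 20, 24, 28, 32, 36, 40, 44}, so |A + A| = 13.
K = |A + A| / |A| = 13/7 (already in lowest terms) ≈ 1.8571.
Reference: AP of size 7 gives K = 13/7 ≈ 1.8571; a fully generic set of size 7 gives K ≈ 4.0000.

|A| = 7, |A + A| = 13, K = 13/7.


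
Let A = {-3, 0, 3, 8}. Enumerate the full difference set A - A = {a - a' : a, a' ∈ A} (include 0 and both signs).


A - A = {a - a' : a, a' ∈ A}.
Compute a - a' for each ordered pair (a, a'):
a = -3: -3--3=0, -3-0=-3, -3-3=-6, -3-8=-11
a = 0: 0--3=3, 0-0=0, 0-3=-3, 0-8=-8
a = 3: 3--3=6, 3-0=3, 3-3=0, 3-8=-5
a = 8: 8--3=11, 8-0=8, 8-3=5, 8-8=0
Collecting distinct values (and noting 0 appears from a-a):
A - A = {-11, -8, -6, -5, -3, 0, 3, 5, 6, 8, 11}
|A - A| = 11

A - A = {-11, -8, -6, -5, -3, 0, 3, 5, 6, 8, 11}


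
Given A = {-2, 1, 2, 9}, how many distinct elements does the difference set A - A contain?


A - A = {a - a' : a, a' ∈ A}; |A| = 4.
Bounds: 2|A|-1 ≤ |A - A| ≤ |A|² - |A| + 1, i.e. 7 ≤ |A - A| ≤ 13.
Note: 0 ∈ A - A always (from a - a). The set is symmetric: if d ∈ A - A then -d ∈ A - A.
Enumerate nonzero differences d = a - a' with a > a' (then include -d):
Positive differences: {1, 3, 4, 7, 8, 11}
Full difference set: {0} ∪ (positive diffs) ∪ (negative diffs).
|A - A| = 1 + 2·6 = 13 (matches direct enumeration: 13).

|A - A| = 13


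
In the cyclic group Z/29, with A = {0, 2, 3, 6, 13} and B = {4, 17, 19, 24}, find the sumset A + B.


Work in Z/29Z: reduce every sum a + b modulo 29.
Enumerate all 20 pairs:
a = 0: 0+4=4, 0+17=17, 0+19=19, 0+24=24
a = 2: 2+4=6, 2+17=19, 2+19=21, 2+24=26
a = 3: 3+4=7, 3+17=20, 3+19=22, 3+24=27
a = 6: 6+4=10, 6+17=23, 6+19=25, 6+24=1
a = 13: 13+4=17, 13+17=1, 13+19=3, 13+24=8
Distinct residues collected: {1, 3, 4, 6, 7, 8, 10, 17, 19, 20, 21, 22, 23, 24, 25, 26, 27}
|A + B| = 17 (out of 29 total residues).

A + B = {1, 3, 4, 6, 7, 8, 10, 17, 19, 20, 21, 22, 23, 24, 25, 26, 27}


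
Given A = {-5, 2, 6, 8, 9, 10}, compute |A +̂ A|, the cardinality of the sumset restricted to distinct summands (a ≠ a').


Restricted sumset: A +̂ A = {a + a' : a ∈ A, a' ∈ A, a ≠ a'}.
Equivalently, take A + A and drop any sum 2a that is achievable ONLY as a + a for a ∈ A (i.e. sums representable only with equal summands).
Enumerate pairs (a, a') with a < a' (symmetric, so each unordered pair gives one sum; this covers all a ≠ a'):
  -5 + 2 = -3
  -5 + 6 = 1
  -5 + 8 = 3
  -5 + 9 = 4
  -5 + 10 = 5
  2 + 6 = 8
  2 + 8 = 10
  2 + 9 = 11
  2 + 10 = 12
  6 + 8 = 14
  6 + 9 = 15
  6 + 10 = 16
  8 + 9 = 17
  8 + 10 = 18
  9 + 10 = 19
Collected distinct sums: {-3, 1, 3, 4, 5, 8, 10, 11, 12, 14, 15, 16, 17, 18, 19}
|A +̂ A| = 15
(Reference bound: |A +̂ A| ≥ 2|A| - 3 for |A| ≥ 2, with |A| = 6 giving ≥ 9.)

|A +̂ A| = 15


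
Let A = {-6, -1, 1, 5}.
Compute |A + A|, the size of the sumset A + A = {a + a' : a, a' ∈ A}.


A + A = {a + a' : a, a' ∈ A}; |A| = 4.
General bounds: 2|A| - 1 ≤ |A + A| ≤ |A|(|A|+1)/2, i.e. 7 ≤ |A + A| ≤ 10.
Lower bound 2|A|-1 is attained iff A is an arithmetic progression.
Enumerate sums a + a' for a ≤ a' (symmetric, so this suffices):
a = -6: -6+-6=-12, -6+-1=-7, -6+1=-5, -6+5=-1
a = -1: -1+-1=-2, -1+1=0, -1+5=4
a = 1: 1+1=2, 1+5=6
a = 5: 5+5=10
Distinct sums: {-12, -7, -5, -2, -1, 0, 2, 4, 6, 10}
|A + A| = 10

|A + A| = 10


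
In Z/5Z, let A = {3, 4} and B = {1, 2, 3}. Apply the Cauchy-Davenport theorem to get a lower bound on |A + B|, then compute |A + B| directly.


Cauchy-Davenport: |A + B| ≥ min(p, |A| + |B| - 1) for A, B nonempty in Z/pZ.
|A| = 2, |B| = 3, p = 5.
CD lower bound = min(5, 2 + 3 - 1) = min(5, 4) = 4.
Compute A + B mod 5 directly:
a = 3: 3+1=4, 3+2=0, 3+3=1
a = 4: 4+1=0, 4+2=1, 4+3=2
A + B = {0, 1, 2, 4}, so |A + B| = 4.
Verify: 4 ≥ 4? Yes ✓.

CD lower bound = 4, actual |A + B| = 4.


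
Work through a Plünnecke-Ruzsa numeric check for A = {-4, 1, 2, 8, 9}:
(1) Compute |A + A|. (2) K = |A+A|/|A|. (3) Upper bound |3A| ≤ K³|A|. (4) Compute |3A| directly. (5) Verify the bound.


|A| = 5.
Step 1: Compute A + A by enumerating all 25 pairs.
A + A = {-8, -3, -2, 2, 3, 4, 5, 9, 10, 11, 16, 17, 18}, so |A + A| = 13.
Step 2: Doubling constant K = |A + A|/|A| = 13/5 = 13/5 ≈ 2.6000.
Step 3: Plünnecke-Ruzsa gives |3A| ≤ K³·|A| = (2.6000)³ · 5 ≈ 87.8800.
Step 4: Compute 3A = A + A + A directly by enumerating all triples (a,b,c) ∈ A³; |3A| = 25.
Step 5: Check 25 ≤ 87.8800? Yes ✓.

K = 13/5, Plünnecke-Ruzsa bound K³|A| ≈ 87.8800, |3A| = 25, inequality holds.


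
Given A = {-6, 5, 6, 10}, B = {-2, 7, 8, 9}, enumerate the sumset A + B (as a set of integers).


A + B = {a + b : a ∈ A, b ∈ B}.
Enumerate all |A|·|B| = 4·4 = 16 pairs (a, b) and collect distinct sums.
a = -6: -6+-2=-8, -6+7=1, -6+8=2, -6+9=3
a = 5: 5+-2=3, 5+7=12, 5+8=13, 5+9=14
a = 6: 6+-2=4, 6+7=13, 6+8=14, 6+9=15
a = 10: 10+-2=8, 10+7=17, 10+8=18, 10+9=19
Collecting distinct sums: A + B = {-8, 1, 2, 3, 4, 8, 12, 13, 14, 15, 17, 18, 19}
|A + B| = 13

A + B = {-8, 1, 2, 3, 4, 8, 12, 13, 14, 15, 17, 18, 19}


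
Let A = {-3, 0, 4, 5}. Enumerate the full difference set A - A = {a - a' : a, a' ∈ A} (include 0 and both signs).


A - A = {a - a' : a, a' ∈ A}.
Compute a - a' for each ordered pair (a, a'):
a = -3: -3--3=0, -3-0=-3, -3-4=-7, -3-5=-8
a = 0: 0--3=3, 0-0=0, 0-4=-4, 0-5=-5
a = 4: 4--3=7, 4-0=4, 4-4=0, 4-5=-1
a = 5: 5--3=8, 5-0=5, 5-4=1, 5-5=0
Collecting distinct values (and noting 0 appears from a-a):
A - A = {-8, -7, -5, -4, -3, -1, 0, 1, 3, 4, 5, 7, 8}
|A - A| = 13

A - A = {-8, -7, -5, -4, -3, -1, 0, 1, 3, 4, 5, 7, 8}


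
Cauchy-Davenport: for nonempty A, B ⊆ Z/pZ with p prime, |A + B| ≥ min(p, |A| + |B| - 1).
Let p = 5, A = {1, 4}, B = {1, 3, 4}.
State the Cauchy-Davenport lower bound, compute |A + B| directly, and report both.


Cauchy-Davenport: |A + B| ≥ min(p, |A| + |B| - 1) for A, B nonempty in Z/pZ.
|A| = 2, |B| = 3, p = 5.
CD lower bound = min(5, 2 + 3 - 1) = min(5, 4) = 4.
Compute A + B mod 5 directly:
a = 1: 1+1=2, 1+3=4, 1+4=0
a = 4: 4+1=0, 4+3=2, 4+4=3
A + B = {0, 2, 3, 4}, so |A + B| = 4.
Verify: 4 ≥ 4? Yes ✓.

CD lower bound = 4, actual |A + B| = 4.


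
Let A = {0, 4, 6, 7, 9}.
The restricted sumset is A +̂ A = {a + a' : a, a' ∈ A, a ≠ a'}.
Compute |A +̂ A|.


Restricted sumset: A +̂ A = {a + a' : a ∈ A, a' ∈ A, a ≠ a'}.
Equivalently, take A + A and drop any sum 2a that is achievable ONLY as a + a for a ∈ A (i.e. sums representable only with equal summands).
Enumerate pairs (a, a') with a < a' (symmetric, so each unordered pair gives one sum; this covers all a ≠ a'):
  0 + 4 = 4
  0 + 6 = 6
  0 + 7 = 7
  0 + 9 = 9
  4 + 6 = 10
  4 + 7 = 11
  4 + 9 = 13
  6 + 7 = 13
  6 + 9 = 15
  7 + 9 = 16
Collected distinct sums: {4, 6, 7, 9, 10, 11, 13, 15, 16}
|A +̂ A| = 9
(Reference bound: |A +̂ A| ≥ 2|A| - 3 for |A| ≥ 2, with |A| = 5 giving ≥ 7.)

|A +̂ A| = 9


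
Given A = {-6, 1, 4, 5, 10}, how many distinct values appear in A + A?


A + A = {a + a' : a, a' ∈ A}; |A| = 5.
General bounds: 2|A| - 1 ≤ |A + A| ≤ |A|(|A|+1)/2, i.e. 9 ≤ |A + A| ≤ 15.
Lower bound 2|A|-1 is attained iff A is an arithmetic progression.
Enumerate sums a + a' for a ≤ a' (symmetric, so this suffices):
a = -6: -6+-6=-12, -6+1=-5, -6+4=-2, -6+5=-1, -6+10=4
a = 1: 1+1=2, 1+4=5, 1+5=6, 1+10=11
a = 4: 4+4=8, 4+5=9, 4+10=14
a = 5: 5+5=10, 5+10=15
a = 10: 10+10=20
Distinct sums: {-12, -5, -2, -1, 2, 4, 5, 6, 8, 9, 10, 11, 14, 15, 20}
|A + A| = 15

|A + A| = 15


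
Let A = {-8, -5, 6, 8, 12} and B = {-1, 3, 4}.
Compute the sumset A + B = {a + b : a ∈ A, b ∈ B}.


A + B = {a + b : a ∈ A, b ∈ B}.
Enumerate all |A|·|B| = 5·3 = 15 pairs (a, b) and collect distinct sums.
a = -8: -8+-1=-9, -8+3=-5, -8+4=-4
a = -5: -5+-1=-6, -5+3=-2, -5+4=-1
a = 6: 6+-1=5, 6+3=9, 6+4=10
a = 8: 8+-1=7, 8+3=11, 8+4=12
a = 12: 12+-1=11, 12+3=15, 12+4=16
Collecting distinct sums: A + B = {-9, -6, -5, -4, -2, -1, 5, 7, 9, 10, 11, 12, 15, 16}
|A + B| = 14

A + B = {-9, -6, -5, -4, -2, -1, 5, 7, 9, 10, 11, 12, 15, 16}


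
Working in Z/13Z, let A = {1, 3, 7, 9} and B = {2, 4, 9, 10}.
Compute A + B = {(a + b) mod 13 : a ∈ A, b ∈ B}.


Work in Z/13Z: reduce every sum a + b modulo 13.
Enumerate all 16 pairs:
a = 1: 1+2=3, 1+4=5, 1+9=10, 1+10=11
a = 3: 3+2=5, 3+4=7, 3+9=12, 3+10=0
a = 7: 7+2=9, 7+4=11, 7+9=3, 7+10=4
a = 9: 9+2=11, 9+4=0, 9+9=5, 9+10=6
Distinct residues collected: {0, 3, 4, 5, 6, 7, 9, 10, 11, 12}
|A + B| = 10 (out of 13 total residues).

A + B = {0, 3, 4, 5, 6, 7, 9, 10, 11, 12}


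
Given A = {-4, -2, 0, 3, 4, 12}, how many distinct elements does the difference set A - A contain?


A - A = {a - a' : a, a' ∈ A}; |A| = 6.
Bounds: 2|A|-1 ≤ |A - A| ≤ |A|² - |A| + 1, i.e. 11 ≤ |A - A| ≤ 31.
Note: 0 ∈ A - A always (from a - a). The set is symmetric: if d ∈ A - A then -d ∈ A - A.
Enumerate nonzero differences d = a - a' with a > a' (then include -d):
Positive differences: {1, 2, 3, 4, 5, 6, 7, 8, 9, 12, 14, 16}
Full difference set: {0} ∪ (positive diffs) ∪ (negative diffs).
|A - A| = 1 + 2·12 = 25 (matches direct enumeration: 25).

|A - A| = 25


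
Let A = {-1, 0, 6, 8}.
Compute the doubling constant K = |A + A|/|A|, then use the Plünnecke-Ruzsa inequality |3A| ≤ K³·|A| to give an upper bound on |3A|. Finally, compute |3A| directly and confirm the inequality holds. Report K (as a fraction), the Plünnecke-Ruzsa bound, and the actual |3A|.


|A| = 4.
Step 1: Compute A + A by enumerating all 16 pairs.
A + A = {-2, -1, 0, 5, 6, 7, 8, 12, 14, 16}, so |A + A| = 10.
Step 2: Doubling constant K = |A + A|/|A| = 10/4 = 10/4 ≈ 2.5000.
Step 3: Plünnecke-Ruzsa gives |3A| ≤ K³·|A| = (2.5000)³ · 4 ≈ 62.5000.
Step 4: Compute 3A = A + A + A directly by enumerating all triples (a,b,c) ∈ A³; |3A| = 19.
Step 5: Check 19 ≤ 62.5000? Yes ✓.

K = 10/4, Plünnecke-Ruzsa bound K³|A| ≈ 62.5000, |3A| = 19, inequality holds.


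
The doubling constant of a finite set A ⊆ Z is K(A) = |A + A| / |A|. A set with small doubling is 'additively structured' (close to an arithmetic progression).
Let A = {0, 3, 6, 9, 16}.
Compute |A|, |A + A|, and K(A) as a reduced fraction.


|A| = 5.
Compute A + A by enumerating all 25 pairs.
A + A = {0, 3, 6, 9, 12, 15, 16, 18, 19, 22, 25, 32}, so |A + A| = 12.
K = |A + A| / |A| = 12/5 (already in lowest terms) ≈ 2.4000.
Reference: AP of size 5 gives K = 9/5 ≈ 1.8000; a fully generic set of size 5 gives K ≈ 3.0000.

|A| = 5, |A + A| = 12, K = 12/5.


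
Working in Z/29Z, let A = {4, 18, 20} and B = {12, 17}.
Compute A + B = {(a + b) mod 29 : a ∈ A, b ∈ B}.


Work in Z/29Z: reduce every sum a + b modulo 29.
Enumerate all 6 pairs:
a = 4: 4+12=16, 4+17=21
a = 18: 18+12=1, 18+17=6
a = 20: 20+12=3, 20+17=8
Distinct residues collected: {1, 3, 6, 8, 16, 21}
|A + B| = 6 (out of 29 total residues).

A + B = {1, 3, 6, 8, 16, 21}


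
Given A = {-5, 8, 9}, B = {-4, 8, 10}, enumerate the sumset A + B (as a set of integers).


A + B = {a + b : a ∈ A, b ∈ B}.
Enumerate all |A|·|B| = 3·3 = 9 pairs (a, b) and collect distinct sums.
a = -5: -5+-4=-9, -5+8=3, -5+10=5
a = 8: 8+-4=4, 8+8=16, 8+10=18
a = 9: 9+-4=5, 9+8=17, 9+10=19
Collecting distinct sums: A + B = {-9, 3, 4, 5, 16, 17, 18, 19}
|A + B| = 8

A + B = {-9, 3, 4, 5, 16, 17, 18, 19}


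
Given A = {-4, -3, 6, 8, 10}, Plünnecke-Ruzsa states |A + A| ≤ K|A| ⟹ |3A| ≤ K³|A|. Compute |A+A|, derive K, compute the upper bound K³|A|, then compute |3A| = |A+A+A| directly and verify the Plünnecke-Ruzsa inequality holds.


|A| = 5.
Step 1: Compute A + A by enumerating all 25 pairs.
A + A = {-8, -7, -6, 2, 3, 4, 5, 6, 7, 12, 14, 16, 18, 20}, so |A + A| = 14.
Step 2: Doubling constant K = |A + A|/|A| = 14/5 = 14/5 ≈ 2.8000.
Step 3: Plünnecke-Ruzsa gives |3A| ≤ K³·|A| = (2.8000)³ · 5 ≈ 109.7600.
Step 4: Compute 3A = A + A + A directly by enumerating all triples (a,b,c) ∈ A³; |3A| = 28.
Step 5: Check 28 ≤ 109.7600? Yes ✓.

K = 14/5, Plünnecke-Ruzsa bound K³|A| ≈ 109.7600, |3A| = 28, inequality holds.


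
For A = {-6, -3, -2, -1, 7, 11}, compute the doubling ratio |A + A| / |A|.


|A| = 6.
Compute A + A by enumerating all 36 pairs.
A + A = {-12, -9, -8, -7, -6, -5, -4, -3, -2, 1, 4, 5, 6, 8, 9, 10, 14, 18, 22}, so |A + A| = 19.
K = |A + A| / |A| = 19/6 (already in lowest terms) ≈ 3.1667.
Reference: AP of size 6 gives K = 11/6 ≈ 1.8333; a fully generic set of size 6 gives K ≈ 3.5000.

|A| = 6, |A + A| = 19, K = 19/6.


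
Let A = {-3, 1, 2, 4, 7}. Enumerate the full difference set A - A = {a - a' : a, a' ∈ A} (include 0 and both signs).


A - A = {a - a' : a, a' ∈ A}.
Compute a - a' for each ordered pair (a, a'):
a = -3: -3--3=0, -3-1=-4, -3-2=-5, -3-4=-7, -3-7=-10
a = 1: 1--3=4, 1-1=0, 1-2=-1, 1-4=-3, 1-7=-6
a = 2: 2--3=5, 2-1=1, 2-2=0, 2-4=-2, 2-7=-5
a = 4: 4--3=7, 4-1=3, 4-2=2, 4-4=0, 4-7=-3
a = 7: 7--3=10, 7-1=6, 7-2=5, 7-4=3, 7-7=0
Collecting distinct values (and noting 0 appears from a-a):
A - A = {-10, -7, -6, -5, -4, -3, -2, -1, 0, 1, 2, 3, 4, 5, 6, 7, 10}
|A - A| = 17

A - A = {-10, -7, -6, -5, -4, -3, -2, -1, 0, 1, 2, 3, 4, 5, 6, 7, 10}


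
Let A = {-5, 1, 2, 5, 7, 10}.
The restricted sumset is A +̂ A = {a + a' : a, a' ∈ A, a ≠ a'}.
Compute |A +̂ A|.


Restricted sumset: A +̂ A = {a + a' : a ∈ A, a' ∈ A, a ≠ a'}.
Equivalently, take A + A and drop any sum 2a that is achievable ONLY as a + a for a ∈ A (i.e. sums representable only with equal summands).
Enumerate pairs (a, a') with a < a' (symmetric, so each unordered pair gives one sum; this covers all a ≠ a'):
  -5 + 1 = -4
  -5 + 2 = -3
  -5 + 5 = 0
  -5 + 7 = 2
  -5 + 10 = 5
  1 + 2 = 3
  1 + 5 = 6
  1 + 7 = 8
  1 + 10 = 11
  2 + 5 = 7
  2 + 7 = 9
  2 + 10 = 12
  5 + 7 = 12
  5 + 10 = 15
  7 + 10 = 17
Collected distinct sums: {-4, -3, 0, 2, 3, 5, 6, 7, 8, 9, 11, 12, 15, 17}
|A +̂ A| = 14
(Reference bound: |A +̂ A| ≥ 2|A| - 3 for |A| ≥ 2, with |A| = 6 giving ≥ 9.)

|A +̂ A| = 14


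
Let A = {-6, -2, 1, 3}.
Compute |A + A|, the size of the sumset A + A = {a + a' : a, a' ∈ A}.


A + A = {a + a' : a, a' ∈ A}; |A| = 4.
General bounds: 2|A| - 1 ≤ |A + A| ≤ |A|(|A|+1)/2, i.e. 7 ≤ |A + A| ≤ 10.
Lower bound 2|A|-1 is attained iff A is an arithmetic progression.
Enumerate sums a + a' for a ≤ a' (symmetric, so this suffices):
a = -6: -6+-6=-12, -6+-2=-8, -6+1=-5, -6+3=-3
a = -2: -2+-2=-4, -2+1=-1, -2+3=1
a = 1: 1+1=2, 1+3=4
a = 3: 3+3=6
Distinct sums: {-12, -8, -5, -4, -3, -1, 1, 2, 4, 6}
|A + A| = 10

|A + A| = 10


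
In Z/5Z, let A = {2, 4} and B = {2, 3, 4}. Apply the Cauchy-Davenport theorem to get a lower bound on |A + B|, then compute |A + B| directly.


Cauchy-Davenport: |A + B| ≥ min(p, |A| + |B| - 1) for A, B nonempty in Z/pZ.
|A| = 2, |B| = 3, p = 5.
CD lower bound = min(5, 2 + 3 - 1) = min(5, 4) = 4.
Compute A + B mod 5 directly:
a = 2: 2+2=4, 2+3=0, 2+4=1
a = 4: 4+2=1, 4+3=2, 4+4=3
A + B = {0, 1, 2, 3, 4}, so |A + B| = 5.
Verify: 5 ≥ 4? Yes ✓.

CD lower bound = 4, actual |A + B| = 5.


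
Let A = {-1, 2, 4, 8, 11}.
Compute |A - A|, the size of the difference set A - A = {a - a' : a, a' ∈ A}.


A - A = {a - a' : a, a' ∈ A}; |A| = 5.
Bounds: 2|A|-1 ≤ |A - A| ≤ |A|² - |A| + 1, i.e. 9 ≤ |A - A| ≤ 21.
Note: 0 ∈ A - A always (from a - a). The set is symmetric: if d ∈ A - A then -d ∈ A - A.
Enumerate nonzero differences d = a - a' with a > a' (then include -d):
Positive differences: {2, 3, 4, 5, 6, 7, 9, 12}
Full difference set: {0} ∪ (positive diffs) ∪ (negative diffs).
|A - A| = 1 + 2·8 = 17 (matches direct enumeration: 17).

|A - A| = 17


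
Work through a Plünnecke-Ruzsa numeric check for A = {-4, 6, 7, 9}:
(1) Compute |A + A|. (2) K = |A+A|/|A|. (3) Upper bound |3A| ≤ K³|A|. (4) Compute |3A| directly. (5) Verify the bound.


|A| = 4.
Step 1: Compute A + A by enumerating all 16 pairs.
A + A = {-8, 2, 3, 5, 12, 13, 14, 15, 16, 18}, so |A + A| = 10.
Step 2: Doubling constant K = |A + A|/|A| = 10/4 = 10/4 ≈ 2.5000.
Step 3: Plünnecke-Ruzsa gives |3A| ≤ K³·|A| = (2.5000)³ · 4 ≈ 62.5000.
Step 4: Compute 3A = A + A + A directly by enumerating all triples (a,b,c) ∈ A³; |3A| = 19.
Step 5: Check 19 ≤ 62.5000? Yes ✓.

K = 10/4, Plünnecke-Ruzsa bound K³|A| ≈ 62.5000, |3A| = 19, inequality holds.


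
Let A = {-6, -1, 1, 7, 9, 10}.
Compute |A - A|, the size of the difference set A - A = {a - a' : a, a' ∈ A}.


A - A = {a - a' : a, a' ∈ A}; |A| = 6.
Bounds: 2|A|-1 ≤ |A - A| ≤ |A|² - |A| + 1, i.e. 11 ≤ |A - A| ≤ 31.
Note: 0 ∈ A - A always (from a - a). The set is symmetric: if d ∈ A - A then -d ∈ A - A.
Enumerate nonzero differences d = a - a' with a > a' (then include -d):
Positive differences: {1, 2, 3, 5, 6, 7, 8, 9, 10, 11, 13, 15, 16}
Full difference set: {0} ∪ (positive diffs) ∪ (negative diffs).
|A - A| = 1 + 2·13 = 27 (matches direct enumeration: 27).

|A - A| = 27


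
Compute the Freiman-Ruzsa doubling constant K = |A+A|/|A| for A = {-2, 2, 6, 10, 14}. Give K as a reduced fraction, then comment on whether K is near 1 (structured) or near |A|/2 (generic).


|A| = 5.
Compute A + A by enumerating all 25 pairs.
A + A = {-4, 0, 4, 8, 12, 16, 20, 24, 28}, so |A + A| = 9.
K = |A + A| / |A| = 9/5 (already in lowest terms) ≈ 1.8000.
Reference: AP of size 5 gives K = 9/5 ≈ 1.8000; a fully generic set of size 5 gives K ≈ 3.0000.

|A| = 5, |A + A| = 9, K = 9/5.


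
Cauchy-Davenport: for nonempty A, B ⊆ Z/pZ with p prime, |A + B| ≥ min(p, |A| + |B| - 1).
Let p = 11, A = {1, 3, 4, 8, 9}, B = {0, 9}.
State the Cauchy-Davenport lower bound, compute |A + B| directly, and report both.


Cauchy-Davenport: |A + B| ≥ min(p, |A| + |B| - 1) for A, B nonempty in Z/pZ.
|A| = 5, |B| = 2, p = 11.
CD lower bound = min(11, 5 + 2 - 1) = min(11, 6) = 6.
Compute A + B mod 11 directly:
a = 1: 1+0=1, 1+9=10
a = 3: 3+0=3, 3+9=1
a = 4: 4+0=4, 4+9=2
a = 8: 8+0=8, 8+9=6
a = 9: 9+0=9, 9+9=7
A + B = {1, 2, 3, 4, 6, 7, 8, 9, 10}, so |A + B| = 9.
Verify: 9 ≥ 6? Yes ✓.

CD lower bound = 6, actual |A + B| = 9.


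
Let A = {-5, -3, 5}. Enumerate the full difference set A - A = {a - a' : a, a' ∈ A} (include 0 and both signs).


A - A = {a - a' : a, a' ∈ A}.
Compute a - a' for each ordered pair (a, a'):
a = -5: -5--5=0, -5--3=-2, -5-5=-10
a = -3: -3--5=2, -3--3=0, -3-5=-8
a = 5: 5--5=10, 5--3=8, 5-5=0
Collecting distinct values (and noting 0 appears from a-a):
A - A = {-10, -8, -2, 0, 2, 8, 10}
|A - A| = 7

A - A = {-10, -8, -2, 0, 2, 8, 10}


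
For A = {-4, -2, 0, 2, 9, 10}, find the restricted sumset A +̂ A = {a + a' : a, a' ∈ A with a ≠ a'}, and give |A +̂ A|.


Restricted sumset: A +̂ A = {a + a' : a ∈ A, a' ∈ A, a ≠ a'}.
Equivalently, take A + A and drop any sum 2a that is achievable ONLY as a + a for a ∈ A (i.e. sums representable only with equal summands).
Enumerate pairs (a, a') with a < a' (symmetric, so each unordered pair gives one sum; this covers all a ≠ a'):
  -4 + -2 = -6
  -4 + 0 = -4
  -4 + 2 = -2
  -4 + 9 = 5
  -4 + 10 = 6
  -2 + 0 = -2
  -2 + 2 = 0
  -2 + 9 = 7
  -2 + 10 = 8
  0 + 2 = 2
  0 + 9 = 9
  0 + 10 = 10
  2 + 9 = 11
  2 + 10 = 12
  9 + 10 = 19
Collected distinct sums: {-6, -4, -2, 0, 2, 5, 6, 7, 8, 9, 10, 11, 12, 19}
|A +̂ A| = 14
(Reference bound: |A +̂ A| ≥ 2|A| - 3 for |A| ≥ 2, with |A| = 6 giving ≥ 9.)

|A +̂ A| = 14


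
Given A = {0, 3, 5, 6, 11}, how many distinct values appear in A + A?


A + A = {a + a' : a, a' ∈ A}; |A| = 5.
General bounds: 2|A| - 1 ≤ |A + A| ≤ |A|(|A|+1)/2, i.e. 9 ≤ |A + A| ≤ 15.
Lower bound 2|A|-1 is attained iff A is an arithmetic progression.
Enumerate sums a + a' for a ≤ a' (symmetric, so this suffices):
a = 0: 0+0=0, 0+3=3, 0+5=5, 0+6=6, 0+11=11
a = 3: 3+3=6, 3+5=8, 3+6=9, 3+11=14
a = 5: 5+5=10, 5+6=11, 5+11=16
a = 6: 6+6=12, 6+11=17
a = 11: 11+11=22
Distinct sums: {0, 3, 5, 6, 8, 9, 10, 11, 12, 14, 16, 17, 22}
|A + A| = 13

|A + A| = 13


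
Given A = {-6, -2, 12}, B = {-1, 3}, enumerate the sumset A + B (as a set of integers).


A + B = {a + b : a ∈ A, b ∈ B}.
Enumerate all |A|·|B| = 3·2 = 6 pairs (a, b) and collect distinct sums.
a = -6: -6+-1=-7, -6+3=-3
a = -2: -2+-1=-3, -2+3=1
a = 12: 12+-1=11, 12+3=15
Collecting distinct sums: A + B = {-7, -3, 1, 11, 15}
|A + B| = 5

A + B = {-7, -3, 1, 11, 15}


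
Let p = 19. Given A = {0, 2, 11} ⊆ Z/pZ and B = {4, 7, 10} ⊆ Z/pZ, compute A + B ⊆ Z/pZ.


Work in Z/19Z: reduce every sum a + b modulo 19.
Enumerate all 9 pairs:
a = 0: 0+4=4, 0+7=7, 0+10=10
a = 2: 2+4=6, 2+7=9, 2+10=12
a = 11: 11+4=15, 11+7=18, 11+10=2
Distinct residues collected: {2, 4, 6, 7, 9, 10, 12, 15, 18}
|A + B| = 9 (out of 19 total residues).

A + B = {2, 4, 6, 7, 9, 10, 12, 15, 18}


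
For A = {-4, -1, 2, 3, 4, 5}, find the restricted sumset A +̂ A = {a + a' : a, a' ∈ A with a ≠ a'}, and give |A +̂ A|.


Restricted sumset: A +̂ A = {a + a' : a ∈ A, a' ∈ A, a ≠ a'}.
Equivalently, take A + A and drop any sum 2a that is achievable ONLY as a + a for a ∈ A (i.e. sums representable only with equal summands).
Enumerate pairs (a, a') with a < a' (symmetric, so each unordered pair gives one sum; this covers all a ≠ a'):
  -4 + -1 = -5
  -4 + 2 = -2
  -4 + 3 = -1
  -4 + 4 = 0
  -4 + 5 = 1
  -1 + 2 = 1
  -1 + 3 = 2
  -1 + 4 = 3
  -1 + 5 = 4
  2 + 3 = 5
  2 + 4 = 6
  2 + 5 = 7
  3 + 4 = 7
  3 + 5 = 8
  4 + 5 = 9
Collected distinct sums: {-5, -2, -1, 0, 1, 2, 3, 4, 5, 6, 7, 8, 9}
|A +̂ A| = 13
(Reference bound: |A +̂ A| ≥ 2|A| - 3 for |A| ≥ 2, with |A| = 6 giving ≥ 9.)

|A +̂ A| = 13


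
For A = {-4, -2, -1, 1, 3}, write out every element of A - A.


A - A = {a - a' : a, a' ∈ A}.
Compute a - a' for each ordered pair (a, a'):
a = -4: -4--4=0, -4--2=-2, -4--1=-3, -4-1=-5, -4-3=-7
a = -2: -2--4=2, -2--2=0, -2--1=-1, -2-1=-3, -2-3=-5
a = -1: -1--4=3, -1--2=1, -1--1=0, -1-1=-2, -1-3=-4
a = 1: 1--4=5, 1--2=3, 1--1=2, 1-1=0, 1-3=-2
a = 3: 3--4=7, 3--2=5, 3--1=4, 3-1=2, 3-3=0
Collecting distinct values (and noting 0 appears from a-a):
A - A = {-7, -5, -4, -3, -2, -1, 0, 1, 2, 3, 4, 5, 7}
|A - A| = 13

A - A = {-7, -5, -4, -3, -2, -1, 0, 1, 2, 3, 4, 5, 7}


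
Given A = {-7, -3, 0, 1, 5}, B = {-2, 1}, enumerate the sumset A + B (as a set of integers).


A + B = {a + b : a ∈ A, b ∈ B}.
Enumerate all |A|·|B| = 5·2 = 10 pairs (a, b) and collect distinct sums.
a = -7: -7+-2=-9, -7+1=-6
a = -3: -3+-2=-5, -3+1=-2
a = 0: 0+-2=-2, 0+1=1
a = 1: 1+-2=-1, 1+1=2
a = 5: 5+-2=3, 5+1=6
Collecting distinct sums: A + B = {-9, -6, -5, -2, -1, 1, 2, 3, 6}
|A + B| = 9

A + B = {-9, -6, -5, -2, -1, 1, 2, 3, 6}


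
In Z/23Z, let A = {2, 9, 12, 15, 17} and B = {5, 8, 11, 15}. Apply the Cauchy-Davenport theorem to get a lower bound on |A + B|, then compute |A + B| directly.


Cauchy-Davenport: |A + B| ≥ min(p, |A| + |B| - 1) for A, B nonempty in Z/pZ.
|A| = 5, |B| = 4, p = 23.
CD lower bound = min(23, 5 + 4 - 1) = min(23, 8) = 8.
Compute A + B mod 23 directly:
a = 2: 2+5=7, 2+8=10, 2+11=13, 2+15=17
a = 9: 9+5=14, 9+8=17, 9+11=20, 9+15=1
a = 12: 12+5=17, 12+8=20, 12+11=0, 12+15=4
a = 15: 15+5=20, 15+8=0, 15+11=3, 15+15=7
a = 17: 17+5=22, 17+8=2, 17+11=5, 17+15=9
A + B = {0, 1, 2, 3, 4, 5, 7, 9, 10, 13, 14, 17, 20, 22}, so |A + B| = 14.
Verify: 14 ≥ 8? Yes ✓.

CD lower bound = 8, actual |A + B| = 14.


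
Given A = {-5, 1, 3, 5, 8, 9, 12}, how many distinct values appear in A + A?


A + A = {a + a' : a, a' ∈ A}; |A| = 7.
General bounds: 2|A| - 1 ≤ |A + A| ≤ |A|(|A|+1)/2, i.e. 13 ≤ |A + A| ≤ 28.
Lower bound 2|A|-1 is attained iff A is an arithmetic progression.
Enumerate sums a + a' for a ≤ a' (symmetric, so this suffices):
a = -5: -5+-5=-10, -5+1=-4, -5+3=-2, -5+5=0, -5+8=3, -5+9=4, -5+12=7
a = 1: 1+1=2, 1+3=4, 1+5=6, 1+8=9, 1+9=10, 1+12=13
a = 3: 3+3=6, 3+5=8, 3+8=11, 3+9=12, 3+12=15
a = 5: 5+5=10, 5+8=13, 5+9=14, 5+12=17
a = 8: 8+8=16, 8+9=17, 8+12=20
a = 9: 9+9=18, 9+12=21
a = 12: 12+12=24
Distinct sums: {-10, -4, -2, 0, 2, 3, 4, 6, 7, 8, 9, 10, 11, 12, 13, 14, 15, 16, 17, 18, 20, 21, 24}
|A + A| = 23

|A + A| = 23


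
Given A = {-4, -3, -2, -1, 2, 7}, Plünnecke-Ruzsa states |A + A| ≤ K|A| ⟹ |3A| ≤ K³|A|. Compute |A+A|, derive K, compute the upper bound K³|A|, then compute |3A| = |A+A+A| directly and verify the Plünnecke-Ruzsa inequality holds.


|A| = 6.
Step 1: Compute A + A by enumerating all 36 pairs.
A + A = {-8, -7, -6, -5, -4, -3, -2, -1, 0, 1, 3, 4, 5, 6, 9, 14}, so |A + A| = 16.
Step 2: Doubling constant K = |A + A|/|A| = 16/6 = 16/6 ≈ 2.6667.
Step 3: Plünnecke-Ruzsa gives |3A| ≤ K³·|A| = (2.6667)³ · 6 ≈ 113.7778.
Step 4: Compute 3A = A + A + A directly by enumerating all triples (a,b,c) ∈ A³; |3A| = 27.
Step 5: Check 27 ≤ 113.7778? Yes ✓.

K = 16/6, Plünnecke-Ruzsa bound K³|A| ≈ 113.7778, |3A| = 27, inequality holds.


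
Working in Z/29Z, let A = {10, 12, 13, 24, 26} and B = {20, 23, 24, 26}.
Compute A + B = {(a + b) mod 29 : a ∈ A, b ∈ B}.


Work in Z/29Z: reduce every sum a + b modulo 29.
Enumerate all 20 pairs:
a = 10: 10+20=1, 10+23=4, 10+24=5, 10+26=7
a = 12: 12+20=3, 12+23=6, 12+24=7, 12+26=9
a = 13: 13+20=4, 13+23=7, 13+24=8, 13+26=10
a = 24: 24+20=15, 24+23=18, 24+24=19, 24+26=21
a = 26: 26+20=17, 26+23=20, 26+24=21, 26+26=23
Distinct residues collected: {1, 3, 4, 5, 6, 7, 8, 9, 10, 15, 17, 18, 19, 20, 21, 23}
|A + B| = 16 (out of 29 total residues).

A + B = {1, 3, 4, 5, 6, 7, 8, 9, 10, 15, 17, 18, 19, 20, 21, 23}


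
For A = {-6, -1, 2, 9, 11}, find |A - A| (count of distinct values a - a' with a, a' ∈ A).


A - A = {a - a' : a, a' ∈ A}; |A| = 5.
Bounds: 2|A|-1 ≤ |A - A| ≤ |A|² - |A| + 1, i.e. 9 ≤ |A - A| ≤ 21.
Note: 0 ∈ A - A always (from a - a). The set is symmetric: if d ∈ A - A then -d ∈ A - A.
Enumerate nonzero differences d = a - a' with a > a' (then include -d):
Positive differences: {2, 3, 5, 7, 8, 9, 10, 12, 15, 17}
Full difference set: {0} ∪ (positive diffs) ∪ (negative diffs).
|A - A| = 1 + 2·10 = 21 (matches direct enumeration: 21).

|A - A| = 21


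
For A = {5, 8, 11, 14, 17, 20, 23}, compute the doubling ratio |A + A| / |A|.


|A| = 7.
Compute A + A by enumerating all 49 pairs.
A + A = {10, 13, 16, 19, 22, 25, 28, 31, 34, 37, 40, 43, 46}, so |A + A| = 13.
K = |A + A| / |A| = 13/7 (already in lowest terms) ≈ 1.8571.
Reference: AP of size 7 gives K = 13/7 ≈ 1.8571; a fully generic set of size 7 gives K ≈ 4.0000.

|A| = 7, |A + A| = 13, K = 13/7.


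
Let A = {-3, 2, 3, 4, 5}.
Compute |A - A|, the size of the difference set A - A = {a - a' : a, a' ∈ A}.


A - A = {a - a' : a, a' ∈ A}; |A| = 5.
Bounds: 2|A|-1 ≤ |A - A| ≤ |A|² - |A| + 1, i.e. 9 ≤ |A - A| ≤ 21.
Note: 0 ∈ A - A always (from a - a). The set is symmetric: if d ∈ A - A then -d ∈ A - A.
Enumerate nonzero differences d = a - a' with a > a' (then include -d):
Positive differences: {1, 2, 3, 5, 6, 7, 8}
Full difference set: {0} ∪ (positive diffs) ∪ (negative diffs).
|A - A| = 1 + 2·7 = 15 (matches direct enumeration: 15).

|A - A| = 15


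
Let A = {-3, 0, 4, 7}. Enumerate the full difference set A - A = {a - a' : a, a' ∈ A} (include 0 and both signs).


A - A = {a - a' : a, a' ∈ A}.
Compute a - a' for each ordered pair (a, a'):
a = -3: -3--3=0, -3-0=-3, -3-4=-7, -3-7=-10
a = 0: 0--3=3, 0-0=0, 0-4=-4, 0-7=-7
a = 4: 4--3=7, 4-0=4, 4-4=0, 4-7=-3
a = 7: 7--3=10, 7-0=7, 7-4=3, 7-7=0
Collecting distinct values (and noting 0 appears from a-a):
A - A = {-10, -7, -4, -3, 0, 3, 4, 7, 10}
|A - A| = 9

A - A = {-10, -7, -4, -3, 0, 3, 4, 7, 10}


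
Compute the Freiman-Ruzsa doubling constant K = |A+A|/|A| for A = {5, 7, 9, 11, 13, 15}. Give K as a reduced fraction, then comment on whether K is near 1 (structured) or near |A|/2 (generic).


|A| = 6.
Compute A + A by enumerating all 36 pairs.
A + A = {10, 12, 14, 16, 18, 20, 22, 24, 26, 28, 30}, so |A + A| = 11.
K = |A + A| / |A| = 11/6 (already in lowest terms) ≈ 1.8333.
Reference: AP of size 6 gives K = 11/6 ≈ 1.8333; a fully generic set of size 6 gives K ≈ 3.5000.

|A| = 6, |A + A| = 11, K = 11/6.


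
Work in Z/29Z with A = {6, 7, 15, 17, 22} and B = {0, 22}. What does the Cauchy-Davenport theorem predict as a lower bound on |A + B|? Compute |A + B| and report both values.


Cauchy-Davenport: |A + B| ≥ min(p, |A| + |B| - 1) for A, B nonempty in Z/pZ.
|A| = 5, |B| = 2, p = 29.
CD lower bound = min(29, 5 + 2 - 1) = min(29, 6) = 6.
Compute A + B mod 29 directly:
a = 6: 6+0=6, 6+22=28
a = 7: 7+0=7, 7+22=0
a = 15: 15+0=15, 15+22=8
a = 17: 17+0=17, 17+22=10
a = 22: 22+0=22, 22+22=15
A + B = {0, 6, 7, 8, 10, 15, 17, 22, 28}, so |A + B| = 9.
Verify: 9 ≥ 6? Yes ✓.

CD lower bound = 6, actual |A + B| = 9.


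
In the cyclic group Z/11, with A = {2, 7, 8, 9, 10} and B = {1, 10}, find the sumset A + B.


Work in Z/11Z: reduce every sum a + b modulo 11.
Enumerate all 10 pairs:
a = 2: 2+1=3, 2+10=1
a = 7: 7+1=8, 7+10=6
a = 8: 8+1=9, 8+10=7
a = 9: 9+1=10, 9+10=8
a = 10: 10+1=0, 10+10=9
Distinct residues collected: {0, 1, 3, 6, 7, 8, 9, 10}
|A + B| = 8 (out of 11 total residues).

A + B = {0, 1, 3, 6, 7, 8, 9, 10}


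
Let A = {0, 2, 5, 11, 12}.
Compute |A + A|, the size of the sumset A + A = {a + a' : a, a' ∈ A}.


A + A = {a + a' : a, a' ∈ A}; |A| = 5.
General bounds: 2|A| - 1 ≤ |A + A| ≤ |A|(|A|+1)/2, i.e. 9 ≤ |A + A| ≤ 15.
Lower bound 2|A|-1 is attained iff A is an arithmetic progression.
Enumerate sums a + a' for a ≤ a' (symmetric, so this suffices):
a = 0: 0+0=0, 0+2=2, 0+5=5, 0+11=11, 0+12=12
a = 2: 2+2=4, 2+5=7, 2+11=13, 2+12=14
a = 5: 5+5=10, 5+11=16, 5+12=17
a = 11: 11+11=22, 11+12=23
a = 12: 12+12=24
Distinct sums: {0, 2, 4, 5, 7, 10, 11, 12, 13, 14, 16, 17, 22, 23, 24}
|A + A| = 15

|A + A| = 15


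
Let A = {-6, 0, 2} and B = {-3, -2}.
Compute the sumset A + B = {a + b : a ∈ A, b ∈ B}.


A + B = {a + b : a ∈ A, b ∈ B}.
Enumerate all |A|·|B| = 3·2 = 6 pairs (a, b) and collect distinct sums.
a = -6: -6+-3=-9, -6+-2=-8
a = 0: 0+-3=-3, 0+-2=-2
a = 2: 2+-3=-1, 2+-2=0
Collecting distinct sums: A + B = {-9, -8, -3, -2, -1, 0}
|A + B| = 6

A + B = {-9, -8, -3, -2, -1, 0}


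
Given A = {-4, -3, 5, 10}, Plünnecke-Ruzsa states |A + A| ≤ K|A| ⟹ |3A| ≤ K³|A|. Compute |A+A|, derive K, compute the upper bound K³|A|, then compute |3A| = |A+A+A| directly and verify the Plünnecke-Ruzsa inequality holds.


|A| = 4.
Step 1: Compute A + A by enumerating all 16 pairs.
A + A = {-8, -7, -6, 1, 2, 6, 7, 10, 15, 20}, so |A + A| = 10.
Step 2: Doubling constant K = |A + A|/|A| = 10/4 = 10/4 ≈ 2.5000.
Step 3: Plünnecke-Ruzsa gives |3A| ≤ K³·|A| = (2.5000)³ · 4 ≈ 62.5000.
Step 4: Compute 3A = A + A + A directly by enumerating all triples (a,b,c) ∈ A³; |3A| = 20.
Step 5: Check 20 ≤ 62.5000? Yes ✓.

K = 10/4, Plünnecke-Ruzsa bound K³|A| ≈ 62.5000, |3A| = 20, inequality holds.


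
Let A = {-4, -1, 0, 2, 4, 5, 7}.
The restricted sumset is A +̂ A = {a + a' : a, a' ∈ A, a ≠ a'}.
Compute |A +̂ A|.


Restricted sumset: A +̂ A = {a + a' : a ∈ A, a' ∈ A, a ≠ a'}.
Equivalently, take A + A and drop any sum 2a that is achievable ONLY as a + a for a ∈ A (i.e. sums representable only with equal summands).
Enumerate pairs (a, a') with a < a' (symmetric, so each unordered pair gives one sum; this covers all a ≠ a'):
  -4 + -1 = -5
  -4 + 0 = -4
  -4 + 2 = -2
  -4 + 4 = 0
  -4 + 5 = 1
  -4 + 7 = 3
  -1 + 0 = -1
  -1 + 2 = 1
  -1 + 4 = 3
  -1 + 5 = 4
  -1 + 7 = 6
  0 + 2 = 2
  0 + 4 = 4
  0 + 5 = 5
  0 + 7 = 7
  2 + 4 = 6
  2 + 5 = 7
  2 + 7 = 9
  4 + 5 = 9
  4 + 7 = 11
  5 + 7 = 12
Collected distinct sums: {-5, -4, -2, -1, 0, 1, 2, 3, 4, 5, 6, 7, 9, 11, 12}
|A +̂ A| = 15
(Reference bound: |A +̂ A| ≥ 2|A| - 3 for |A| ≥ 2, with |A| = 7 giving ≥ 11.)

|A +̂ A| = 15


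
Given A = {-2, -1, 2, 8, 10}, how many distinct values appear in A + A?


A + A = {a + a' : a, a' ∈ A}; |A| = 5.
General bounds: 2|A| - 1 ≤ |A + A| ≤ |A|(|A|+1)/2, i.e. 9 ≤ |A + A| ≤ 15.
Lower bound 2|A|-1 is attained iff A is an arithmetic progression.
Enumerate sums a + a' for a ≤ a' (symmetric, so this suffices):
a = -2: -2+-2=-4, -2+-1=-3, -2+2=0, -2+8=6, -2+10=8
a = -1: -1+-1=-2, -1+2=1, -1+8=7, -1+10=9
a = 2: 2+2=4, 2+8=10, 2+10=12
a = 8: 8+8=16, 8+10=18
a = 10: 10+10=20
Distinct sums: {-4, -3, -2, 0, 1, 4, 6, 7, 8, 9, 10, 12, 16, 18, 20}
|A + A| = 15

|A + A| = 15


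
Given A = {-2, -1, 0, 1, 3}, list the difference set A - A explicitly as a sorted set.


A - A = {a - a' : a, a' ∈ A}.
Compute a - a' for each ordered pair (a, a'):
a = -2: -2--2=0, -2--1=-1, -2-0=-2, -2-1=-3, -2-3=-5
a = -1: -1--2=1, -1--1=0, -1-0=-1, -1-1=-2, -1-3=-4
a = 0: 0--2=2, 0--1=1, 0-0=0, 0-1=-1, 0-3=-3
a = 1: 1--2=3, 1--1=2, 1-0=1, 1-1=0, 1-3=-2
a = 3: 3--2=5, 3--1=4, 3-0=3, 3-1=2, 3-3=0
Collecting distinct values (and noting 0 appears from a-a):
A - A = {-5, -4, -3, -2, -1, 0, 1, 2, 3, 4, 5}
|A - A| = 11

A - A = {-5, -4, -3, -2, -1, 0, 1, 2, 3, 4, 5}


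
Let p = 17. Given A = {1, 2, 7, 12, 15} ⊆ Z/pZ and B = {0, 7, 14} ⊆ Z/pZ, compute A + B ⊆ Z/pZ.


Work in Z/17Z: reduce every sum a + b modulo 17.
Enumerate all 15 pairs:
a = 1: 1+0=1, 1+7=8, 1+14=15
a = 2: 2+0=2, 2+7=9, 2+14=16
a = 7: 7+0=7, 7+7=14, 7+14=4
a = 12: 12+0=12, 12+7=2, 12+14=9
a = 15: 15+0=15, 15+7=5, 15+14=12
Distinct residues collected: {1, 2, 4, 5, 7, 8, 9, 12, 14, 15, 16}
|A + B| = 11 (out of 17 total residues).

A + B = {1, 2, 4, 5, 7, 8, 9, 12, 14, 15, 16}


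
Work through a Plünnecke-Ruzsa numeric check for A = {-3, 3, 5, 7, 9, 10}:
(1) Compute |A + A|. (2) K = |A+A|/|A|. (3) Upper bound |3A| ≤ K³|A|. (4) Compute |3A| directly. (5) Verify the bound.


|A| = 6.
Step 1: Compute A + A by enumerating all 36 pairs.
A + A = {-6, 0, 2, 4, 6, 7, 8, 10, 12, 13, 14, 15, 16, 17, 18, 19, 20}, so |A + A| = 17.
Step 2: Doubling constant K = |A + A|/|A| = 17/6 = 17/6 ≈ 2.8333.
Step 3: Plünnecke-Ruzsa gives |3A| ≤ K³·|A| = (2.8333)³ · 6 ≈ 136.4722.
Step 4: Compute 3A = A + A + A directly by enumerating all triples (a,b,c) ∈ A³; |3A| = 30.
Step 5: Check 30 ≤ 136.4722? Yes ✓.

K = 17/6, Plünnecke-Ruzsa bound K³|A| ≈ 136.4722, |3A| = 30, inequality holds.
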